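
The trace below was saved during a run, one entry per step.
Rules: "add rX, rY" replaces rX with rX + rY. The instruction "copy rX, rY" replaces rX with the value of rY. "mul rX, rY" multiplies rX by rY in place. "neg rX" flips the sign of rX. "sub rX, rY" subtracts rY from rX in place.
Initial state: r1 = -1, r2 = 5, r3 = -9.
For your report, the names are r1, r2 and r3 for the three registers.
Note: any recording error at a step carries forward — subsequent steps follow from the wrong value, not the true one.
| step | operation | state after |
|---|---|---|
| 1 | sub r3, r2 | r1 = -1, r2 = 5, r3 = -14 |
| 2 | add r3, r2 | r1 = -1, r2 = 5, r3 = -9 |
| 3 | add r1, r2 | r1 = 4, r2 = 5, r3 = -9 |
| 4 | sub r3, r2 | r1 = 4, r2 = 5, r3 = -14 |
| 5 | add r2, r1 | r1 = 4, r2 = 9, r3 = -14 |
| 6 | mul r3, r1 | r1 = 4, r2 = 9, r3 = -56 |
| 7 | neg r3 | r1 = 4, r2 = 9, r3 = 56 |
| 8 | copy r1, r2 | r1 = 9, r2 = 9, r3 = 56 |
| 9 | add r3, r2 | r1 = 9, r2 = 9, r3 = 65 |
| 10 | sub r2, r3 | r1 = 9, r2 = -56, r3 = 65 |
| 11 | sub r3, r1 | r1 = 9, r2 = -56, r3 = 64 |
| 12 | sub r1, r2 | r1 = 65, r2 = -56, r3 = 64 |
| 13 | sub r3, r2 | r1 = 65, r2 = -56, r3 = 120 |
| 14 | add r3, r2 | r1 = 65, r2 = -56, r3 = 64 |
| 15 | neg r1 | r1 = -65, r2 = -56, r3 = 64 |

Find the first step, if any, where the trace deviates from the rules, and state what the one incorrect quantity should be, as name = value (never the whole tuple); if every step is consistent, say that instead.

Recomputing the run from the initial state:
step 1: r1 = -1, r2 = 5, r3 = -14
step 2: r1 = -1, r2 = 5, r3 = -9
step 3: r1 = 4, r2 = 5, r3 = -9
step 4: r1 = 4, r2 = 5, r3 = -14
step 5: r1 = 4, r2 = 9, r3 = -14
step 6: r1 = 4, r2 = 9, r3 = -56
step 7: r1 = 4, r2 = 9, r3 = 56
step 8: r1 = 9, r2 = 9, r3 = 56
step 9: r1 = 9, r2 = 9, r3 = 65
step 10: r1 = 9, r2 = -56, r3 = 65
step 11: r1 = 9, r2 = -56, r3 = 56
step 12: r1 = 65, r2 = -56, r3 = 56
step 13: r1 = 65, r2 = -56, r3 = 112
step 14: r1 = 65, r2 = -56, r3 = 56
step 15: r1 = -65, r2 = -56, r3 = 56
The first disagreement with the trace is at step 11, where the value should be r3 = 56.

step 11, r3 = 56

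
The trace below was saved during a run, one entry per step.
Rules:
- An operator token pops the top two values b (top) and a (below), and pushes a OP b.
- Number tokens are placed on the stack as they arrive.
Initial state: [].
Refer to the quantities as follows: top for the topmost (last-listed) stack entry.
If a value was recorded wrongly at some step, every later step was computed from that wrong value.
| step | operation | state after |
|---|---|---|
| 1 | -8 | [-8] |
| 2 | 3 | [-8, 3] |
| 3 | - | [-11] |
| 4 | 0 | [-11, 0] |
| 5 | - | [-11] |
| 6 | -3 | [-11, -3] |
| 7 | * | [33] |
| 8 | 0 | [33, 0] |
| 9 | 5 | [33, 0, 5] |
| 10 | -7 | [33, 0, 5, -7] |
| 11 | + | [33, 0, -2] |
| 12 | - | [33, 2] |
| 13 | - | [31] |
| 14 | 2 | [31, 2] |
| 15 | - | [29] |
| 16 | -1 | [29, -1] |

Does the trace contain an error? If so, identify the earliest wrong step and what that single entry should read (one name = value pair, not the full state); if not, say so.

1. push -8: top = -8 (in agreement)
2. push 3: top = 3 (confirmed correct)
3. -8 - 3 = -11 (same as recorded)
4. push 0: top = 0 (same as recorded)
5. -11 - 0 = -11 (checks out)
6. push -3: top = -3 (checks out)
7. -11 * -3 = 33 (verified)
8. push 0: top = 0 (confirmed correct)
9. push 5: top = 5 (no discrepancy)
10. push -7: top = -7 (confirmed correct)
11. 5 + -7 = -2 (same as recorded)
12. 0 - -2 = 2 (agrees with the trace)
13. 33 - 2 = 31 (exactly as logged)
14. push 2: top = 2 (consistent with the trace)
15. 31 - 2 = 29 (in agreement)
16. push -1: top = -1 (no discrepancy)
No step deviates from the rules.

no error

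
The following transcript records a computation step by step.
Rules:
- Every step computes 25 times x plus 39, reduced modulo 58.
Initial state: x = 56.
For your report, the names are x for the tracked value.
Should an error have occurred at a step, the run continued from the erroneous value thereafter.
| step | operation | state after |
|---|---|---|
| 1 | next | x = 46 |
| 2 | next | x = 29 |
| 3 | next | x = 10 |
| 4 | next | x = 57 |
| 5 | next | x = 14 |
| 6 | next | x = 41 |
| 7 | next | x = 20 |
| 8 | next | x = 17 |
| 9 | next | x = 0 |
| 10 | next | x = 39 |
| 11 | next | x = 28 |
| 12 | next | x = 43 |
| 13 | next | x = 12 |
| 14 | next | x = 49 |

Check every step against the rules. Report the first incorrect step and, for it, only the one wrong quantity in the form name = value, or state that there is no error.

1. x = (25*56 + 39) mod 58 = 47 (the entry is off here)
That makes step 1 the first incorrect line — x = 47 is what it should show.

step 1, x = 47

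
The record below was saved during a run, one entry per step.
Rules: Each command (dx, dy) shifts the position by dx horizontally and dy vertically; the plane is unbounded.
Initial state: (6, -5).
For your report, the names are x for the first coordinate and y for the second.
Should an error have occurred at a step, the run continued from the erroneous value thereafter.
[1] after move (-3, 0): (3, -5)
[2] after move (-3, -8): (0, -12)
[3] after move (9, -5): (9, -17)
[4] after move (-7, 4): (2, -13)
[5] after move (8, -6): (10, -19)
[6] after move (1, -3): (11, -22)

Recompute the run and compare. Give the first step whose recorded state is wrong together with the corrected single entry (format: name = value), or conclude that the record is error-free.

Recomputing the run from the initial state:
step 1: x = 3, y = -5
step 2: x = 0, y = -13
step 3: x = 9, y = -18
step 4: x = 2, y = -14
step 5: x = 10, y = -20
step 6: x = 11, y = -23
The first disagreement with the record is at step 2, where the value should be y = -13.

step 2, y = -13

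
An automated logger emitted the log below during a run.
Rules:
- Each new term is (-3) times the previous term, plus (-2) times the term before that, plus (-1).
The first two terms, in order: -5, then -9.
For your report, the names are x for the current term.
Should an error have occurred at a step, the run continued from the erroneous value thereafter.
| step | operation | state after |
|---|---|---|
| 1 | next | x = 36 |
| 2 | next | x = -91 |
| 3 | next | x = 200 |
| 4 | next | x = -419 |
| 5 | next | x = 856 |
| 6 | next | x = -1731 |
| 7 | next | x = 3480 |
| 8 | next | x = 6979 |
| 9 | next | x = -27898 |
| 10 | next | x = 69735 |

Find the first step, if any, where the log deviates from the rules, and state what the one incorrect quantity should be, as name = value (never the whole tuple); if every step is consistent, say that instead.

step 1: x = -3*(-9) + (-2)*(-5) + (-1) = 36 -> in agreement
step 2: x = -3*(36) + (-2)*(-9) + (-1) = -91 -> matches
step 3: x = -3*(-91) + (-2)*(36) + (-1) = 200 -> verified
step 4: x = -3*(200) + (-2)*(-91) + (-1) = -419 -> same as recorded
step 5: x = -3*(-419) + (-2)*(200) + (-1) = 856 -> consistent with the log
step 6: x = -3*(856) + (-2)*(-419) + (-1) = -1731 -> no discrepancy
step 7: x = -3*(-1731) + (-2)*(856) + (-1) = 3480 -> confirmed correct
step 8: x = -3*(3480) + (-2)*(-1731) + (-1) = -6979 -> not what was recorded
So the first discrepancy is step 8, where the right value is x = -6979.

step 8, x = -6979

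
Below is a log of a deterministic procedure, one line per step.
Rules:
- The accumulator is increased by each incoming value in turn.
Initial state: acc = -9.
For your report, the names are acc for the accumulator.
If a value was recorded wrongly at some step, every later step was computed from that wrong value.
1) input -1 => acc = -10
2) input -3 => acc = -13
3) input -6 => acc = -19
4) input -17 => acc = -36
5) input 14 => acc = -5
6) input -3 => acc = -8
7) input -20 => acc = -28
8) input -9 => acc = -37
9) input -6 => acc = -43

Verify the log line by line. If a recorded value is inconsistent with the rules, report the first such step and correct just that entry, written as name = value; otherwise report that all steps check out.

step 5, acc = -22

Step 1: acc = -9 + -1 = -10 — confirmed correct.
Step 2: acc = -10 + -3 = -13 — confirmed correct.
Step 3: acc = -13 + -6 = -19 — consistent with the log.
Step 4: acc = -19 + -17 = -36 — confirmed correct.
Step 5: acc = -36 + 14 = -22 — not what was recorded.
First incorrect step: 5; the correct value is acc = -22.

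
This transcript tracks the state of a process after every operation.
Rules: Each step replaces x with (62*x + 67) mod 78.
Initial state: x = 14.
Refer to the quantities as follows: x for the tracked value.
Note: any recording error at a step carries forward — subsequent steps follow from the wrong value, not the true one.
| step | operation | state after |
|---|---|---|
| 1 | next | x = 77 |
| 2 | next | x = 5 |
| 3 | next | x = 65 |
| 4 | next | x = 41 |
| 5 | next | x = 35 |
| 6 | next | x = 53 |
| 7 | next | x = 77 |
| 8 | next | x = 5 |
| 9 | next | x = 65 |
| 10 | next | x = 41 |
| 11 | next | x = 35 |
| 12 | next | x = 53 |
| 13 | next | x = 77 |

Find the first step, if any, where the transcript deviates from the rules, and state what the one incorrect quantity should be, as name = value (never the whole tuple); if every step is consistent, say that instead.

no error

Recomputing the run from the initial state:
step 1: x = 77
step 2: x = 5
step 3: x = 65
step 4: x = 41
step 5: x = 35
step 6: x = 53
step 7: x = 77
step 8: x = 5
step 9: x = 65
step 10: x = 41
step 11: x = 35
step 12: x = 53
step 13: x = 77
This matches the transcript at every step.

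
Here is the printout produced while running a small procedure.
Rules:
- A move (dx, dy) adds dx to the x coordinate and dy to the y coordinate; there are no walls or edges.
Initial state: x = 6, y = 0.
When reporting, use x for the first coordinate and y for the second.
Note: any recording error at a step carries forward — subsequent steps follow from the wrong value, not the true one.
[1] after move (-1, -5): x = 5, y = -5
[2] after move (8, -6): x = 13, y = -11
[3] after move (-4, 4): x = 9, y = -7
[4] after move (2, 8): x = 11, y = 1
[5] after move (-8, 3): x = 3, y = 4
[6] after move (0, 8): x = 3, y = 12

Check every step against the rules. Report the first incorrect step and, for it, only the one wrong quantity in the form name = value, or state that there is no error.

no error

Recomputing the run from the initial state:
step 1: x = 5, y = -5
step 2: x = 13, y = -11
step 3: x = 9, y = -7
step 4: x = 11, y = 1
step 5: x = 3, y = 4
step 6: x = 3, y = 12
This matches the printout at every step.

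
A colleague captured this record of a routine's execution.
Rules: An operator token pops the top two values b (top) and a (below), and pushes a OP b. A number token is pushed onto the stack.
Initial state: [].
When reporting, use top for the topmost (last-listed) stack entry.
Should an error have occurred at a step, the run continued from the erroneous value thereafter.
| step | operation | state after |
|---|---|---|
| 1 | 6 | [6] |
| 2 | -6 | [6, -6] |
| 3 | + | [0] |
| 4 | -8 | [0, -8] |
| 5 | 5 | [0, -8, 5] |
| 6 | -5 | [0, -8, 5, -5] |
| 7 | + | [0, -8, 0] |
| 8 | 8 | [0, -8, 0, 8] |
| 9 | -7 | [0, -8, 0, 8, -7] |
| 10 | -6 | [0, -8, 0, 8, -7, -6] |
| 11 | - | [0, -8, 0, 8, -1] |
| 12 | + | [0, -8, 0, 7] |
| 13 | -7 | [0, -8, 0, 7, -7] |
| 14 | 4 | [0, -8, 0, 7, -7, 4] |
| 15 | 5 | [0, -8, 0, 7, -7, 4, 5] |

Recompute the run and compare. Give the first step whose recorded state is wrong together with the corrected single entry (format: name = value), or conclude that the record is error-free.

Recomputing the run from the initial state:
step 1: [6]
step 2: [6, -6]
step 3: [0]
step 4: [0, -8]
step 5: [0, -8, 5]
step 6: [0, -8, 5, -5]
step 7: [0, -8, 0]
step 8: [0, -8, 0, 8]
step 9: [0, -8, 0, 8, -7]
step 10: [0, -8, 0, 8, -7, -6]
step 11: [0, -8, 0, 8, -1]
step 12: [0, -8, 0, 7]
step 13: [0, -8, 0, 7, -7]
step 14: [0, -8, 0, 7, -7, 4]
step 15: [0, -8, 0, 7, -7, 4, 5]
This matches the record at every step.

no error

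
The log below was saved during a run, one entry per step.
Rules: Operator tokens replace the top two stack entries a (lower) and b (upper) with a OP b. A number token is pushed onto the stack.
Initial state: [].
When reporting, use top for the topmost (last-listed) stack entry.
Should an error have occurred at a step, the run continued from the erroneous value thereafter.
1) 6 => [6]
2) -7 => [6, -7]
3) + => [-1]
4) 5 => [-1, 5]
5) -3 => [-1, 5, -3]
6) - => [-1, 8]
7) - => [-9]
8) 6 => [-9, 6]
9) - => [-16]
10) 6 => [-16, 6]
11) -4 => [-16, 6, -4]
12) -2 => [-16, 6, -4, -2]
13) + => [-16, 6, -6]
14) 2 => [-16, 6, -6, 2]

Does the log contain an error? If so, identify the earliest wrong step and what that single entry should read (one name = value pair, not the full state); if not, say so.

1. push 6: top = 6 (consistent with the log)
2. push -7: top = -7 (confirmed correct)
3. 6 + -7 = -1 (checks out)
4. push 5: top = 5 (no discrepancy)
5. push -3: top = -3 (in agreement)
6. 5 - -3 = 8 (no discrepancy)
7. -1 - 8 = -9 (matches)
8. push 6: top = 6 (checks out)
9. -9 - 6 = -15 (the entry is off here)
So the first discrepancy is step 9, where the right value is top = -15.

step 9, top = -15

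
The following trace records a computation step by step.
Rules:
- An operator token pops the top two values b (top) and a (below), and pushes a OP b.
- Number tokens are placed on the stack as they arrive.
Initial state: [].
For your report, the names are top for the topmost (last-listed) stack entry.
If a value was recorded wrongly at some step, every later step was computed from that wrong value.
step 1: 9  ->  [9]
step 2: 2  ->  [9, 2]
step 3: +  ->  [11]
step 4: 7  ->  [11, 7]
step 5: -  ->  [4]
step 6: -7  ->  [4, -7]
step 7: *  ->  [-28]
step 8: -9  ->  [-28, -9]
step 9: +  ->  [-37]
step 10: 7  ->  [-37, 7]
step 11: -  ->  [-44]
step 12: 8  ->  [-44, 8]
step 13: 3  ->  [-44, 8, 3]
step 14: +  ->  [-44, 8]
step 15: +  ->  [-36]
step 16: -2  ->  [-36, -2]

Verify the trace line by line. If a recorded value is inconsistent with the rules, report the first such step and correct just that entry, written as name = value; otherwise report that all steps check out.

step 14, top = 11

step 1: push 9: top = 9 -> checks out
step 2: push 2: top = 2 -> verified
step 3: 9 + 2 = 11 -> same as recorded
step 4: push 7: top = 7 -> agrees with the trace
step 5: 11 - 7 = 4 -> no discrepancy
step 6: push -7: top = -7 -> verified
step 7: 4 * -7 = -28 -> matches
step 8: push -9: top = -9 -> agrees with the trace
step 9: -28 + -9 = -37 -> matches
step 10: push 7: top = 7 -> checks out
step 11: -37 - 7 = -44 -> matches
step 12: push 8: top = 8 -> checks out
step 13: push 3: top = 3 -> consistent with the trace
step 14: 8 + 3 = 11 -> first mismatch against the trace
The audit stops at step 14: the recorded entry is wrong and should be top = 11.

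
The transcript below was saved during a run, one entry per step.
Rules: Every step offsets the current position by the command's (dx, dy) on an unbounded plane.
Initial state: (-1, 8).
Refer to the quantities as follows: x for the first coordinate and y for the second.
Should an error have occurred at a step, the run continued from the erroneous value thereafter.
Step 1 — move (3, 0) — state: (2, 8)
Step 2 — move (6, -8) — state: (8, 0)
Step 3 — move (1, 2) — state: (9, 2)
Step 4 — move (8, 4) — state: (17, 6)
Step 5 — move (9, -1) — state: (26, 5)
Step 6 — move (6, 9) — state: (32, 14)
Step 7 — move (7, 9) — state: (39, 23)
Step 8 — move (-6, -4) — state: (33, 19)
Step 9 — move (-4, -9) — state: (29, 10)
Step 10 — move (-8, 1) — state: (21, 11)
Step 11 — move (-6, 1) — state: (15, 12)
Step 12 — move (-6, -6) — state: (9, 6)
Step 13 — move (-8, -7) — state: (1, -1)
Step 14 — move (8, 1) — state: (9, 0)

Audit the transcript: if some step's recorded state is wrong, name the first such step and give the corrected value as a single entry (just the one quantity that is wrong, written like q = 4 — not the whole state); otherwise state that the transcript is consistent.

no error

Step 1: x = -1 + (3) = 2, y = 8 + (0) = 8 — no discrepancy.
Step 2: x = 2 + (6) = 8, y = 8 + (-8) = 0 — consistent with the transcript.
Step 3: x = 8 + (1) = 9, y = 0 + (2) = 2 — verified.
Step 4: x = 9 + (8) = 17, y = 2 + (4) = 6 — verified.
Step 5: x = 17 + (9) = 26, y = 6 + (-1) = 5 — exactly as logged.
Step 6: x = 26 + (6) = 32, y = 5 + (9) = 14 — consistent with the transcript.
Step 7: x = 32 + (7) = 39, y = 14 + (9) = 23 — confirmed correct.
Step 8: x = 39 + (-6) = 33, y = 23 + (-4) = 19 — verified.
Step 9: x = 33 + (-4) = 29, y = 19 + (-9) = 10 — consistent with the transcript.
Step 10: x = 29 + (-8) = 21, y = 10 + (1) = 11 — verified.
Step 11: x = 21 + (-6) = 15, y = 11 + (1) = 12 — agrees with the transcript.
Step 12: x = 15 + (-6) = 9, y = 12 + (-6) = 6 — checks out.
Step 13: x = 9 + (-8) = 1, y = 6 + (-7) = -1 — confirmed correct.
Step 14: x = 1 + (8) = 9, y = -1 + (1) = 0 — exactly as logged.
Every step is consistent.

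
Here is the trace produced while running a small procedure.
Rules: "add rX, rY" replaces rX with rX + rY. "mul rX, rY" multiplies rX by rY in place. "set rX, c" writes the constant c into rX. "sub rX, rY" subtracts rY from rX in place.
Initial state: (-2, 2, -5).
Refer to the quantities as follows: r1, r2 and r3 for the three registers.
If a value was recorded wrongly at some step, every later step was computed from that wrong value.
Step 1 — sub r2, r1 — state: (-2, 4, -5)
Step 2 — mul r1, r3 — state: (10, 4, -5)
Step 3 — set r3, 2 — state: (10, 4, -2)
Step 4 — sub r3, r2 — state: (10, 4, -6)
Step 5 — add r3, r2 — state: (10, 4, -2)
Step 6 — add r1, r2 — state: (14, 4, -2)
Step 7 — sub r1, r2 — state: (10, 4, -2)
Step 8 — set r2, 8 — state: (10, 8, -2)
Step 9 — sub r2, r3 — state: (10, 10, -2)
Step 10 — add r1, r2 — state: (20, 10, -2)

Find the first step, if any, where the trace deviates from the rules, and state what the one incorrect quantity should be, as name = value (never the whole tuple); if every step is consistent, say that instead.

step 3, r3 = 2

Recomputing the run from the initial state:
step 1: r1 = -2, r2 = 4, r3 = -5
step 2: r1 = 10, r2 = 4, r3 = -5
step 3: r1 = 10, r2 = 4, r3 = 2
step 4: r1 = 10, r2 = 4, r3 = -2
step 5: r1 = 10, r2 = 4, r3 = 2
step 6: r1 = 14, r2 = 4, r3 = 2
step 7: r1 = 10, r2 = 4, r3 = 2
step 8: r1 = 10, r2 = 8, r3 = 2
step 9: r1 = 10, r2 = 6, r3 = 2
step 10: r1 = 16, r2 = 6, r3 = 2
The first disagreement with the trace is at step 3, where the value should be r3 = 2.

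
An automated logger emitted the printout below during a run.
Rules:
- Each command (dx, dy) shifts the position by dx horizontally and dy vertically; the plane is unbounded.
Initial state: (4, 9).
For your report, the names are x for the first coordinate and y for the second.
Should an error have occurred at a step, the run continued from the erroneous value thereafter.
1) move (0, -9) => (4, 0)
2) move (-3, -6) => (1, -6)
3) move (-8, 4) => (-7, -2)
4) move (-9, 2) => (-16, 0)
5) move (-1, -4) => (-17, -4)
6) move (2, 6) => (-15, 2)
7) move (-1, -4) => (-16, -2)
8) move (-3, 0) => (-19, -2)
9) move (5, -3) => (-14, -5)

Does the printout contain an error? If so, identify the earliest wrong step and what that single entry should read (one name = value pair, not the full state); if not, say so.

Step 1: x = 4 + (0) = 4, y = 9 + (-9) = 0 — in agreement.
Step 2: x = 4 + (-3) = 1, y = 0 + (-6) = -6 — in agreement.
Step 3: x = 1 + (-8) = -7, y = -6 + (4) = -2 — no discrepancy.
Step 4: x = -7 + (-9) = -16, y = -2 + (2) = 0 — in agreement.
Step 5: x = -16 + (-1) = -17, y = 0 + (-4) = -4 — consistent with the printout.
Step 6: x = -17 + (2) = -15, y = -4 + (6) = 2 — agrees with the printout.
Step 7: x = -15 + (-1) = -16, y = 2 + (-4) = -2 — agrees with the printout.
Step 8: x = -16 + (-3) = -19, y = -2 + (0) = -2 — exactly as logged.
Step 9: x = -19 + (5) = -14, y = -2 + (-3) = -5 — consistent with the printout.
Each recorded entry agrees with the recomputation.

no error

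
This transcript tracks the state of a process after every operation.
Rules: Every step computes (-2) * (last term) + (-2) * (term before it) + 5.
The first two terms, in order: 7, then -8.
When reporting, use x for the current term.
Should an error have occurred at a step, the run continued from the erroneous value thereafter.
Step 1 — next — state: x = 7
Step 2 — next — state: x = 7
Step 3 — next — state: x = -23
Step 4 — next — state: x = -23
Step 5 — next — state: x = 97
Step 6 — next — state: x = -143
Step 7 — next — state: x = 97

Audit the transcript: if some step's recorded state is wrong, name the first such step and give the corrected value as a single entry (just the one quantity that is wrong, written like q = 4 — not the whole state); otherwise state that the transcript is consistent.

Recomputing the run from the initial state:
step 1: x = 7
step 2: x = 7
step 3: x = -23
step 4: x = 37
step 5: x = -23
step 6: x = -23
step 7: x = 97
The first disagreement with the transcript is at step 4, where the value should be x = 37.

step 4, x = 37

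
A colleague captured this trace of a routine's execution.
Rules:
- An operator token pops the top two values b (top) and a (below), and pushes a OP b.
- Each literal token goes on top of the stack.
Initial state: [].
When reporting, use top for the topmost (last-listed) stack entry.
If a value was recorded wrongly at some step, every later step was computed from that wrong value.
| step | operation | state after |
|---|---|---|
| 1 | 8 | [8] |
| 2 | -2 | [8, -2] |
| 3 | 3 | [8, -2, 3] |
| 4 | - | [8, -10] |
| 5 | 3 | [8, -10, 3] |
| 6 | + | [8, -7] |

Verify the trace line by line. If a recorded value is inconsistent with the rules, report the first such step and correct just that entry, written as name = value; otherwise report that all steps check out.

step 4, top = -5

1. push 8: top = 8 (confirmed correct)
2. push -2: top = -2 (agrees with the trace)
3. push 3: top = 3 (same as recorded)
4. -2 - 3 = -5 (first mismatch against the trace)
So the first discrepancy is step 4, where the right value is top = -5.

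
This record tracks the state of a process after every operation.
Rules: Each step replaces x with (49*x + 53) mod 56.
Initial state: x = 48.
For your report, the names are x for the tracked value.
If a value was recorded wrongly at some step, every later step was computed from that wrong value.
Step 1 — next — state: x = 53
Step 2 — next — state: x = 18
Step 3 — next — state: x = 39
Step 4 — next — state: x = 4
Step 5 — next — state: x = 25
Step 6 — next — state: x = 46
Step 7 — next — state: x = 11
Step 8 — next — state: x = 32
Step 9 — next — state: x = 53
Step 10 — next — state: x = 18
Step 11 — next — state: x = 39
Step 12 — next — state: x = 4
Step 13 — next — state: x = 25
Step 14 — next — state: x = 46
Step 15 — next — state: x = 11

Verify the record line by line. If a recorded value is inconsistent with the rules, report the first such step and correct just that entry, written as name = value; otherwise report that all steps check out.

1. x = (49*48 + 53) mod 56 = 53 (same as recorded)
2. x = (49*53 + 53) mod 56 = 18 (verified)
3. x = (49*18 + 53) mod 56 = 39 (in agreement)
4. x = (49*39 + 53) mod 56 = 4 (verified)
5. x = (49*4 + 53) mod 56 = 25 (consistent with the record)
6. x = (49*25 + 53) mod 56 = 46 (confirmed correct)
7. x = (49*46 + 53) mod 56 = 11 (agrees with the record)
8. x = (49*11 + 53) mod 56 = 32 (agrees with the record)
9. x = (49*32 + 53) mod 56 = 53 (verified)
10. x = (49*53 + 53) mod 56 = 18 (consistent with the record)
11. x = (49*18 + 53) mod 56 = 39 (in agreement)
12. x = (49*39 + 53) mod 56 = 4 (consistent with the record)
13. x = (49*4 + 53) mod 56 = 25 (consistent with the record)
14. x = (49*25 + 53) mod 56 = 46 (agrees with the record)
15. x = (49*46 + 53) mod 56 = 11 (confirmed correct)
No step deviates from the rules.

no error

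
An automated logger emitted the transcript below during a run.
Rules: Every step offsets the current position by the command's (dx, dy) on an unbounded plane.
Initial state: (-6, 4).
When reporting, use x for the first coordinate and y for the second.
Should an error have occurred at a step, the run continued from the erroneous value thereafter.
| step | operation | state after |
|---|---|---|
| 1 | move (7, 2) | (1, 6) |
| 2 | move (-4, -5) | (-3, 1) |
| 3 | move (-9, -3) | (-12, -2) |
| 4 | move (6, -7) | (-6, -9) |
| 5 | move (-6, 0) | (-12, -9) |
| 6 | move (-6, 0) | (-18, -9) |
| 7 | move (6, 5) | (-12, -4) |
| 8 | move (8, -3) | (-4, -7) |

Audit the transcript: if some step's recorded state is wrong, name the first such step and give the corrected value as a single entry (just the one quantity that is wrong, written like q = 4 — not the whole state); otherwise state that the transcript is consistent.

no error

Recomputing the run from the initial state:
step 1: x = 1, y = 6
step 2: x = -3, y = 1
step 3: x = -12, y = -2
step 4: x = -6, y = -9
step 5: x = -12, y = -9
step 6: x = -18, y = -9
step 7: x = -12, y = -4
step 8: x = -4, y = -7
This matches the transcript at every step.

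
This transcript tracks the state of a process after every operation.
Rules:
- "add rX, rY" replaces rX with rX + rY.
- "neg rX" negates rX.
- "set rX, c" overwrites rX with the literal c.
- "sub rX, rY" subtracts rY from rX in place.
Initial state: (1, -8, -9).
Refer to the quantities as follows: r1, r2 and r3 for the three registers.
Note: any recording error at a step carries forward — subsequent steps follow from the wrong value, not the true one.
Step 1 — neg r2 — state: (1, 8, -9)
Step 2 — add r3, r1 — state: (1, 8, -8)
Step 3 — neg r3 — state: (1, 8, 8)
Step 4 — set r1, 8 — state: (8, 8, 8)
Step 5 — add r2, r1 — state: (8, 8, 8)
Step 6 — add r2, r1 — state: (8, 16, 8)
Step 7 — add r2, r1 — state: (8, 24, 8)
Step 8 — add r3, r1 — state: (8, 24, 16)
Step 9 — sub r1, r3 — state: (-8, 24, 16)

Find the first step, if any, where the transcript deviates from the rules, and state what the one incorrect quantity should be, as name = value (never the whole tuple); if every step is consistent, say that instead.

step 5, r2 = 16

1. r2 = -(-8) = 8 (matches)
2. r3 = -9 + 1 = -8 (same as recorded)
3. r3 = -(-8) = 8 (confirmed correct)
4. r1 = 8 (consistent with the transcript)
5. r2 = 8 + 8 = 16 (first mismatch against the transcript)
The audit stops at step 5: the recorded entry is wrong and should be r2 = 16.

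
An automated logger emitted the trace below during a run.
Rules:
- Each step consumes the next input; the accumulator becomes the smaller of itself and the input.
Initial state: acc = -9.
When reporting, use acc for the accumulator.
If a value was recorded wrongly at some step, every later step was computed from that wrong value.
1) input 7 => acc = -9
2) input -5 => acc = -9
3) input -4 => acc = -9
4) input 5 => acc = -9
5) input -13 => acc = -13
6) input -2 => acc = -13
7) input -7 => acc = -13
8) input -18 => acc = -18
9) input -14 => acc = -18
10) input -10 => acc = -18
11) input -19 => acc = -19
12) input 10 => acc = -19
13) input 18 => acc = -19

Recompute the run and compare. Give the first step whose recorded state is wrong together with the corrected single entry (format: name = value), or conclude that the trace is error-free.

1. acc = min(-9, 7) = -9 (matches)
2. acc = min(-9, -5) = -9 (consistent with the trace)
3. acc = min(-9, -4) = -9 (consistent with the trace)
4. acc = min(-9, 5) = -9 (in agreement)
5. acc = min(-9, -13) = -13 (in agreement)
6. acc = min(-13, -2) = -13 (consistent with the trace)
7. acc = min(-13, -7) = -13 (same as recorded)
8. acc = min(-13, -18) = -18 (checks out)
9. acc = min(-18, -14) = -18 (agrees with the trace)
10. acc = min(-18, -10) = -18 (same as recorded)
11. acc = min(-18, -19) = -19 (in agreement)
12. acc = min(-19, 10) = -19 (agrees with the trace)
13. acc = min(-19, 18) = -19 (checks out)
Every step is consistent.

no error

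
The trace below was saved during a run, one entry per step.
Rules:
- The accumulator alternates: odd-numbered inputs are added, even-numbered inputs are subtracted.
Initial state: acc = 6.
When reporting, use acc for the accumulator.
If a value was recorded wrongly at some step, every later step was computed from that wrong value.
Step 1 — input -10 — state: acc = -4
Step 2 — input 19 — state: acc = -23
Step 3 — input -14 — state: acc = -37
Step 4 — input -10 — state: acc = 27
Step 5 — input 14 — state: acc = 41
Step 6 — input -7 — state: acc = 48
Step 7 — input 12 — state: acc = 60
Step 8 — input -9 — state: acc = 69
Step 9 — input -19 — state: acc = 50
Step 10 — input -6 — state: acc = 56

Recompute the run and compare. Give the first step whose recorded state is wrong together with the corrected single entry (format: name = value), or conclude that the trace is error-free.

Step 1: acc = 6 + -10 = -4 — confirmed correct.
Step 2: acc = -4 - 19 = -23 — consistent with the trace.
Step 3: acc = -23 + -14 = -37 — agrees with the trace.
Step 4: acc = -37 - -10 = -27 — not what was recorded.
So the first discrepancy is step 4, where the right value is acc = -27.

step 4, acc = -27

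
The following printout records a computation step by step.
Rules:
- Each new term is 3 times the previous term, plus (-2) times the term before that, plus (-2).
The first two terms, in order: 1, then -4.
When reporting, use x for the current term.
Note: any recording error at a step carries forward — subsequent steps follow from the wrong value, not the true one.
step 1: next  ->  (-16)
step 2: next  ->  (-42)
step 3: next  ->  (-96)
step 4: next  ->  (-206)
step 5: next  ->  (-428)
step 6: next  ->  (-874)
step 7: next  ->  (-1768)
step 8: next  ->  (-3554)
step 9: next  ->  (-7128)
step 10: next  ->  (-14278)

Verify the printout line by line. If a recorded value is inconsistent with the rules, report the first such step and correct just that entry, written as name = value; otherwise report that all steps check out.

step 8, x = -3558

Recomputing the run from the initial state:
step 1: x = -16
step 2: x = -42
step 3: x = -96
step 4: x = -206
step 5: x = -428
step 6: x = -874
step 7: x = -1768
step 8: x = -3558
step 9: x = -7140
step 10: x = -14306
The first disagreement with the printout is at step 8, where the value should be x = -3558.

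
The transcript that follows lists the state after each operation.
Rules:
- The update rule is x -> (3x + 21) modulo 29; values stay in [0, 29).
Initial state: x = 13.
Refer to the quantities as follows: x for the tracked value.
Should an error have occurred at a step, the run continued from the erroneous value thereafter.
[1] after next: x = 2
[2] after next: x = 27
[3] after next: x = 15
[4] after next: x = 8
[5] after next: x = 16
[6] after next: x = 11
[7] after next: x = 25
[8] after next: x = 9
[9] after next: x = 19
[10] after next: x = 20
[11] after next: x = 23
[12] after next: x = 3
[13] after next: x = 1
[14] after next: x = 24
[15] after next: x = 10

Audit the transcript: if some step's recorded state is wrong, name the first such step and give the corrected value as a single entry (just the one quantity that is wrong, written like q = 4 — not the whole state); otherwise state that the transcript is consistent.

1. x = (3*13 + 21) mod 29 = 2 (verified)
2. x = (3*2 + 21) mod 29 = 27 (no discrepancy)
3. x = (3*27 + 21) mod 29 = 15 (in agreement)
4. x = (3*15 + 21) mod 29 = 8 (checks out)
5. x = (3*8 + 21) mod 29 = 16 (exactly as logged)
6. x = (3*16 + 21) mod 29 = 11 (matches)
7. x = (3*11 + 21) mod 29 = 25 (checks out)
8. x = (3*25 + 21) mod 29 = 9 (confirmed correct)
9. x = (3*9 + 21) mod 29 = 19 (consistent with the transcript)
10. x = (3*19 + 21) mod 29 = 20 (verified)
11. x = (3*20 + 21) mod 29 = 23 (verified)
12. x = (3*23 + 21) mod 29 = 3 (same as recorded)
13. x = (3*3 + 21) mod 29 = 1 (agrees with the transcript)
14. x = (3*1 + 21) mod 29 = 24 (no discrepancy)
15. x = (3*24 + 21) mod 29 = 6 (a discrepancy with the transcript)
So the first discrepancy is step 15, where the right value is x = 6.

step 15, x = 6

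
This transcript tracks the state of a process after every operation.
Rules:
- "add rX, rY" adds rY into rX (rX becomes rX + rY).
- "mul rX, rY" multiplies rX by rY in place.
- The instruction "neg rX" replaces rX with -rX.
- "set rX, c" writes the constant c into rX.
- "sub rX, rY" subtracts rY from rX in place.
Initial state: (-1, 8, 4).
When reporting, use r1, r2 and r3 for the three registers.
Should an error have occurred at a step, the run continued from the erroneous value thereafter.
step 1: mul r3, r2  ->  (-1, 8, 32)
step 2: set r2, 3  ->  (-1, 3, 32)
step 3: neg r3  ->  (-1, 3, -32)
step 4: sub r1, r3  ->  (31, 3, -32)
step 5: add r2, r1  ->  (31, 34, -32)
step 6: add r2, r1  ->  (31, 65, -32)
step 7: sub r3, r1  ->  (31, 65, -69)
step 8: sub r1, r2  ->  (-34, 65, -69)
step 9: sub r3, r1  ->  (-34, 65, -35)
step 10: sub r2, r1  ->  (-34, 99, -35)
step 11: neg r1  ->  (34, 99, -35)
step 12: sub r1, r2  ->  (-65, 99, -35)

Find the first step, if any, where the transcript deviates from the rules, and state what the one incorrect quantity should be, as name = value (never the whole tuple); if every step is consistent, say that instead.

Recomputing the run from the initial state:
step 1: r1 = -1, r2 = 8, r3 = 32
step 2: r1 = -1, r2 = 3, r3 = 32
step 3: r1 = -1, r2 = 3, r3 = -32
step 4: r1 = 31, r2 = 3, r3 = -32
step 5: r1 = 31, r2 = 34, r3 = -32
step 6: r1 = 31, r2 = 65, r3 = -32
step 7: r1 = 31, r2 = 65, r3 = -63
step 8: r1 = -34, r2 = 65, r3 = -63
step 9: r1 = -34, r2 = 65, r3 = -29
step 10: r1 = -34, r2 = 99, r3 = -29
step 11: r1 = 34, r2 = 99, r3 = -29
step 12: r1 = -65, r2 = 99, r3 = -29
The first disagreement with the transcript is at step 7, where the value should be r3 = -63.

step 7, r3 = -63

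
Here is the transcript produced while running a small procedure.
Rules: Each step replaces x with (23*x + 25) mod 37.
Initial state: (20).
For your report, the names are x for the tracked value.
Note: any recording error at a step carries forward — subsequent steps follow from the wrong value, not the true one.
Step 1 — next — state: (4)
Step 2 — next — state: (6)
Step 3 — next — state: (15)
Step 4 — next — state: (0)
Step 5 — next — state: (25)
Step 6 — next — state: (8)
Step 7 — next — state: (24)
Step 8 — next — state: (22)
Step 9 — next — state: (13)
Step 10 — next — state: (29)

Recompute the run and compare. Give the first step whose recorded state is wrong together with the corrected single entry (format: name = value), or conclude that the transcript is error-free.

Step 1: x = (23*20 + 25) mod 37 = 4 — same as recorded.
Step 2: x = (23*4 + 25) mod 37 = 6 — verified.
Step 3: x = (23*6 + 25) mod 37 = 15 — checks out.
Step 4: x = (23*15 + 25) mod 37 = 0 — consistent with the transcript.
Step 5: x = (23*0 + 25) mod 37 = 25 — same as recorded.
Step 6: x = (23*25 + 25) mod 37 = 8 — in agreement.
Step 7: x = (23*8 + 25) mod 37 = 24 — same as recorded.
Step 8: x = (23*24 + 25) mod 37 = 22 — same as recorded.
Step 9: x = (23*22 + 25) mod 37 = 13 — verified.
Step 10: x = (23*13 + 25) mod 37 = 28 — not what was recorded.
Conclusion: step 10 carries the first error; the entry should be x = 28.

step 10, x = 28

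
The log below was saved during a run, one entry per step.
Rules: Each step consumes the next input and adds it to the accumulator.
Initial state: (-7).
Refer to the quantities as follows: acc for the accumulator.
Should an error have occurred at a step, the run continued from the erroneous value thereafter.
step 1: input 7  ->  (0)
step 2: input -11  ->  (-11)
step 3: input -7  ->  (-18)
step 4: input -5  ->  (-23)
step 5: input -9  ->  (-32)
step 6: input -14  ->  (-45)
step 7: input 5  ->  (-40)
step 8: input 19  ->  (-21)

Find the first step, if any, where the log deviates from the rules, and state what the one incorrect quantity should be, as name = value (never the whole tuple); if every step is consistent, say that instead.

step 6, acc = -46

Recomputing the run from the initial state:
step 1: acc = 0
step 2: acc = -11
step 3: acc = -18
step 4: acc = -23
step 5: acc = -32
step 6: acc = -46
step 7: acc = -41
step 8: acc = -22
The first disagreement with the log is at step 6, where the value should be acc = -46.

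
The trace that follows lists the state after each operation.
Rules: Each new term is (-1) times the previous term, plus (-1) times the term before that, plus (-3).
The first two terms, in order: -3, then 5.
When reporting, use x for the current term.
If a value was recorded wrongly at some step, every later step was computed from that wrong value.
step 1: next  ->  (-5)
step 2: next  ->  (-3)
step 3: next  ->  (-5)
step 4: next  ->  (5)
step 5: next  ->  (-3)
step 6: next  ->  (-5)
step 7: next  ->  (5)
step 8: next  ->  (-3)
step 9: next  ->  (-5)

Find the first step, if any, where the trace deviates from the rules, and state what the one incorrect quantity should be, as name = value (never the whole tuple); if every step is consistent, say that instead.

step 3, x = 5

Recomputing the run from the initial state:
step 1: x = -5
step 2: x = -3
step 3: x = 5
step 4: x = -5
step 5: x = -3
step 6: x = 5
step 7: x = -5
step 8: x = -3
step 9: x = 5
The first disagreement with the trace is at step 3, where the value should be x = 5.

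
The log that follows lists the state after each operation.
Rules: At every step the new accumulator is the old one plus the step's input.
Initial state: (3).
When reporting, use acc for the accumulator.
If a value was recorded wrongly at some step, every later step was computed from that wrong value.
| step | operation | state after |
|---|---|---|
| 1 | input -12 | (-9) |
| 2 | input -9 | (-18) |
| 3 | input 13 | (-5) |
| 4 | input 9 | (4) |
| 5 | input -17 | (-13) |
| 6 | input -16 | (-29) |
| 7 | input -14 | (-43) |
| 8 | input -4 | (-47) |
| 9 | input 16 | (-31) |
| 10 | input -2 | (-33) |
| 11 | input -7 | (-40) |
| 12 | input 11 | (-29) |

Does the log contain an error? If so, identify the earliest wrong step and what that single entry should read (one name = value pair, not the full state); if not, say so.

Recomputing the run from the initial state:
step 1: acc = -9
step 2: acc = -18
step 3: acc = -5
step 4: acc = 4
step 5: acc = -13
step 6: acc = -29
step 7: acc = -43
step 8: acc = -47
step 9: acc = -31
step 10: acc = -33
step 11: acc = -40
step 12: acc = -29
This matches the log at every step.

no error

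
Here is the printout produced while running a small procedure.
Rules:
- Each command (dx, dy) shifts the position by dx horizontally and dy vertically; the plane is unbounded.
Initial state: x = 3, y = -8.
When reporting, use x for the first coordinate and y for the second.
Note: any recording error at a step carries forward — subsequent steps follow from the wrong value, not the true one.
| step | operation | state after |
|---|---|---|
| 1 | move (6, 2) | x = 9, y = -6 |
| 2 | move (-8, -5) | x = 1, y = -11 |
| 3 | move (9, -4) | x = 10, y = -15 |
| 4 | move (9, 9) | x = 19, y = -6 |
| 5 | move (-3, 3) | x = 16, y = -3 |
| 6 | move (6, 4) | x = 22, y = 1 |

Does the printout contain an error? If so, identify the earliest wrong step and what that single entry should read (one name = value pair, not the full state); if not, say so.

step 1: x = 3 + (6) = 9, y = -8 + (2) = -6 -> matches
step 2: x = 9 + (-8) = 1, y = -6 + (-5) = -11 -> same as recorded
step 3: x = 1 + (9) = 10, y = -11 + (-4) = -15 -> same as recorded
step 4: x = 10 + (9) = 19, y = -15 + (9) = -6 -> checks out
step 5: x = 19 + (-3) = 16, y = -6 + (3) = -3 -> verified
step 6: x = 16 + (6) = 22, y = -3 + (4) = 1 -> same as recorded
The recomputation confirms every line.

no error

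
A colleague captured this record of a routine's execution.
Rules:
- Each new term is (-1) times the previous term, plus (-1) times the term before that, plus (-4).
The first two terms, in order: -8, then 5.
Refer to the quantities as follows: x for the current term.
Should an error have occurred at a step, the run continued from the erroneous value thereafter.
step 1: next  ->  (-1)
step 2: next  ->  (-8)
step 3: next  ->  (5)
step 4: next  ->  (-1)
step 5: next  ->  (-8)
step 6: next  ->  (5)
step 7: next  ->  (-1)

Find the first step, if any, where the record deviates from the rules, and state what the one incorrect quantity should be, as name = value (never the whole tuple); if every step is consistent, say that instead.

1. x = -1*(5) + (-1)*(-8) + (-4) = -1 (exactly as logged)
2. x = -1*(-1) + (-1)*(5) + (-4) = -8 (in agreement)
3. x = -1*(-8) + (-1)*(-1) + (-4) = 5 (exactly as logged)
4. x = -1*(5) + (-1)*(-8) + (-4) = -1 (consistent with the record)
5. x = -1*(-1) + (-1)*(5) + (-4) = -8 (in agreement)
6. x = -1*(-8) + (-1)*(-1) + (-4) = 5 (in agreement)
7. x = -1*(5) + (-1)*(-8) + (-4) = -1 (no discrepancy)
The whole run recomputes cleanly — no discrepancies.

no error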